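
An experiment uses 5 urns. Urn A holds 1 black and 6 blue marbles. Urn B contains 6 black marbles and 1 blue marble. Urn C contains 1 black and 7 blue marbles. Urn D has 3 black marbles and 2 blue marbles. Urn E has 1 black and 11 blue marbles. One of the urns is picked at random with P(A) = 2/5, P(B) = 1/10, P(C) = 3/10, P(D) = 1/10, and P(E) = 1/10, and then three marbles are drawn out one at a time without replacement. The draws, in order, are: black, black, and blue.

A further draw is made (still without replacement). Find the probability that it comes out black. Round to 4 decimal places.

Compute the likelihood of the observed sequence for each case: P(data | urn A) = (1/7)(0/6) = 0; P(data | urn B) = (6/7)(5/6)(1/5) = 1/7; P(data | urn C) = (1/8)(0/7) = 0; P(data | urn D) = (3/5)(2/4)(2/3) = 1/5; P(data | urn E) = (1/12)(0/11) = 0.
Weighting by the prior gives 2/5 · 0 = 0, 1/10 · 1/7 = 1/70, 3/10 · 0 = 0, 1/10 · 1/5 = 1/50, 1/10 · 0 = 0; with total 6/175.
Normalising, the posterior is P(urn A | data) = 0, P(urn B | data) = 5/12, P(urn C | data) = 0, P(urn D | data) = 7/12, P(urn E | data) = 0.
Averaging over the posterior, P(black next | data) = (1)(5/12) + (1/2)(7/12) = 17/24.

0.7083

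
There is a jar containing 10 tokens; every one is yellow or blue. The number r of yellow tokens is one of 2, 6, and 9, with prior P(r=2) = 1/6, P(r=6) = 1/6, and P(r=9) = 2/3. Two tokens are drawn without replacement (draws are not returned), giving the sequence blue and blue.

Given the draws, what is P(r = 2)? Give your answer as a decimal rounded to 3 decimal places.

For each hypothesis, P(data | H) works out to: P(data | r = 2) = (8/10)(7/9) = 28/45; P(data | r = 6) = (4/10)(3/9) = 2/15; P(data | r = 9) = (1/10)(0/9) = 0.
Weighting by the prior gives 1/6 · 28/45 = 14/135, 1/6 · 2/15 = 1/45, 2/3 · 0 = 0; these sum to 17/135.
Therefore the posterior P(r = 2 | data) = (14/135) / (17/135) = 14/17.

0.824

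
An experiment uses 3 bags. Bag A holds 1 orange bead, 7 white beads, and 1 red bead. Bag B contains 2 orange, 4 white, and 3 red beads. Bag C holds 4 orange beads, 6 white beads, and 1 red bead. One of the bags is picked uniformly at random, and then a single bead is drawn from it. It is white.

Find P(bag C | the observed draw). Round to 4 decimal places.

0.3086

Under each hypothesis, the probability of this draw is: P(data | bag A) = (7/9) = 7/9; P(data | bag B) = (4/9) = 4/9; P(data | bag C) = (6/11) = 6/11.
Multiplying each by its prior: 1/3 · 7/9 = 7/27, 1/3 · 4/9 = 4/27, 1/3 · 6/11 = 2/11; summing to 175/297.
So P(bag C | data) = (2/11) / (175/297) = 54/175.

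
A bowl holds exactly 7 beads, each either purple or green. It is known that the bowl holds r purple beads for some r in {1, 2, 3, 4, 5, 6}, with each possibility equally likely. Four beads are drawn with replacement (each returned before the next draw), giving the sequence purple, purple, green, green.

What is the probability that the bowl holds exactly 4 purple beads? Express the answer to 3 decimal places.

0.257

The likelihood of the observed sequence under each hypothesis: P(data | r = 1) = (1/7)(1/7)(6/7)(6/7) = 0.014994; P(data | r = 2) = (2/7)(2/7)(5/7)(5/7) = 0.041649; P(data | r = 3) = (3/7)(3/7)(4/7)(4/7) = 0.059975; P(data | r = 4) = (4/7)(4/7)(3/7)(3/7) = 0.059975; P(data | r = 5) = (5/7)(5/7)(2/7)(2/7) = 0.041649; P(data | r = 6) = (6/7)(6/7)(1/7)(1/7) = 0.014994.
The prior-weighted likelihoods are 1/6 · 0.014994 = 0.002499, 1/6 · 0.041649 = 0.0069416, 1/6 · 0.059975 = 0.0099958, 1/6 · 0.059975 = 0.0099958, 1/6 · 0.041649 = 0.0069416, 1/6 · 0.014994 = 0.002499; these sum to 0.038873.
So P(r = 4 | data) = (0.0099958) / (0.038873) = 0.25714.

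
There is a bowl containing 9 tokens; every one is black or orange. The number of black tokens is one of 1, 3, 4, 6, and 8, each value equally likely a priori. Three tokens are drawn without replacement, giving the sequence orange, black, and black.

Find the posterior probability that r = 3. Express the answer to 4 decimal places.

0.1488

Under each hypothesis, the probability of the observed sequence is: P(data | r = 1) = (8/9)(1/8)(0/7) = 0; P(data | r = 3) = (6/9)(3/8)(2/7) = 0.071429; P(data | r = 4) = (5/9)(4/8)(3/7) = 0.11905; P(data | r = 6) = (3/9)(6/8)(5/7) = 0.17857; P(data | r = 8) = (1/9)(8/8)(7/7) = 0.11111.
The prior-weighted likelihoods are 1/5 · 0 = 0, 1/5 · 0.071429 = 0.014286, 1/5 · 0.11905 = 0.02381, 1/5 · 0.17857 = 0.035714, 1/5 · 0.11111 = 0.022222; summing to 0.096032.
By Bayes' rule, P(r = 3 | data) = (0.014286) / (0.096032) = 0.14876.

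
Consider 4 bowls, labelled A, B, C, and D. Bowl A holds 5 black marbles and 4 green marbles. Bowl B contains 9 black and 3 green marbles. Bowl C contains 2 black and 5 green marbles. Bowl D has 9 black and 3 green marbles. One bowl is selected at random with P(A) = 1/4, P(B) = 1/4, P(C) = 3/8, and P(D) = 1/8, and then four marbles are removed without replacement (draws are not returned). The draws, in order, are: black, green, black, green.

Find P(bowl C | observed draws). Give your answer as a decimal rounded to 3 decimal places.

0.348

For each hypothesis, P(data | H) works out to: P(data | bowl A) = (5/9)(4/8)(4/7)(3/6) = 0.079365; P(data | bowl B) = (9/12)(3/11)(8/10)(2/9) = 0.036364; P(data | bowl C) = (2/7)(5/6)(1/5)(4/4) = 0.047619; P(data | bowl D) = (9/12)(3/11)(8/10)(2/9) = 0.036364.
Weighting by the prior gives 1/4 · 0.079365 = 0.019841, 1/4 · 0.036364 = 0.0090909, 3/8 · 0.047619 = 0.017857, 1/8 · 0.036364 = 0.0045455; these sum to 0.051335.
Therefore the posterior P(bowl C | data) = (0.017857) / (0.051335) = 0.34786.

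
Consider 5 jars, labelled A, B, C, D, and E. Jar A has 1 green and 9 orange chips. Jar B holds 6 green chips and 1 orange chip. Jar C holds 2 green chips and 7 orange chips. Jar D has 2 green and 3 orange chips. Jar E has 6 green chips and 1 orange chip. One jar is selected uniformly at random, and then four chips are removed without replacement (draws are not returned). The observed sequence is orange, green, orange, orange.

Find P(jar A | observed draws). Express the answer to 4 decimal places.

0.2951

Under each hypothesis, the probability of the observed sequence is: P(data | jar A) = (9/10)(1/9)(8/8)(7/7) = 1/10; P(data | jar B) = (1/7)(6/6)(0/5) = 0; P(data | jar C) = (7/9)(2/8)(6/7)(5/6) = 5/36; P(data | jar D) = (3/5)(2/4)(2/3)(1/2) = 1/10; P(data | jar E) = (1/7)(6/6)(0/5) = 0.
Multiplying each by its prior: 1/5 · 1/10 = 1/50, 1/5 · 0 = 0, 1/5 · 5/36 = 1/36, 1/5 · 1/10 = 1/50, 1/5 · 0 = 0; summing to 61/900.
So P(jar A | data) = (1/50) / (61/900) = 18/61.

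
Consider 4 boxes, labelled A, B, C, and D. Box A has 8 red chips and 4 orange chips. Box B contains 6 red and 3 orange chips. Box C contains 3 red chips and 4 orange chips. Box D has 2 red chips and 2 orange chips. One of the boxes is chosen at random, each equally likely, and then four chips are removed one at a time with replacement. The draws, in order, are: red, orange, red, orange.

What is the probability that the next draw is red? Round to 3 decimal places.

For each hypothesis, P(data | H) works out to: P(data | box A) = (8/12)(4/12)(8/12)(4/12) = 0.049383; P(data | box B) = (6/9)(3/9)(6/9)(3/9) = 0.049383; P(data | box C) = (3/7)(4/7)(3/7)(4/7) = 0.059975; P(data | box D) = (2/4)(2/4)(2/4)(2/4) = 0.0625.
The prior-weighted likelihoods are 1/4 · 0.049383 = 0.012346, 1/4 · 0.049383 = 0.012346, 1/4 · 0.059975 = 0.014994, 1/4 · 0.0625 = 0.015625; these sum to 0.05531.
Dividing through by the total gives posterior P(box A | data) = 0.22321, P(box B | data) = 0.22321, P(box C | data) = 0.27109, P(box D | data) = 0.2825.
Averaging over the posterior, P(red next | data) = (2/3)(0.22321) + (2/3)(0.22321) + (3/7)(0.27109) + (1/2)(0.2825) = 0.55504.

0.555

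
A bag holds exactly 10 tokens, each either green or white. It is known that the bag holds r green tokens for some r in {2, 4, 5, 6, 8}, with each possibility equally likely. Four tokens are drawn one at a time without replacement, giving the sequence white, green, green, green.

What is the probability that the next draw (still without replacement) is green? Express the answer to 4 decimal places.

The likelihood of the observed sequence under each hypothesis: P(data | r = 2) = (8/10)(2/9)(1/8)(0/7) = 0; P(data | r = 4) = (6/10)(4/9)(3/8)(2/7) = 1/35; P(data | r = 5) = (5/10)(5/9)(4/8)(3/7) = 5/84; P(data | r = 6) = (4/10)(6/9)(5/8)(4/7) = 2/21; P(data | r = 8) = (2/10)(8/9)(7/8)(6/7) = 2/15.
Multiplying each by its prior: 1/5 · 0 = 0, 1/5 · 1/35 = 1/175, 1/5 · 5/84 = 1/84, 1/5 · 2/21 = 2/105, 1/5 · 2/15 = 2/75; these sum to 19/300.
The posterior is then P(r = 2 | data) = 0, P(r = 4 | data) = 12/133, P(r = 5 | data) = 25/133, P(r = 6 | data) = 40/133, P(r = 8 | data) = 8/19.
Averaging over the posterior, P(green next | data) = (1/6)(12/133) + (1/3)(25/133) + (1/2)(40/133) + (5/6)(8/19) = 11/19.

0.5789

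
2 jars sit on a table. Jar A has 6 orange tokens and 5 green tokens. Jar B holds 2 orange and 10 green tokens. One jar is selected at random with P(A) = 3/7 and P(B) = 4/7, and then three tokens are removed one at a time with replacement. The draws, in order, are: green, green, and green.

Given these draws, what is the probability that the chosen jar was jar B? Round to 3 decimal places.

0.891

For each hypothesis, P(data | H) works out to: P(data | jar A) = (5/11)(5/11)(5/11) = 0.093914; P(data | jar B) = (10/12)(10/12)(10/12) = 0.5787.
The prior-weighted likelihoods are 3/7 · 0.093914 = 0.040249, 4/7 · 0.5787 = 0.33069; these sum to 0.37094.
So P(jar B | data) = (0.33069) / (0.37094) = 0.89149.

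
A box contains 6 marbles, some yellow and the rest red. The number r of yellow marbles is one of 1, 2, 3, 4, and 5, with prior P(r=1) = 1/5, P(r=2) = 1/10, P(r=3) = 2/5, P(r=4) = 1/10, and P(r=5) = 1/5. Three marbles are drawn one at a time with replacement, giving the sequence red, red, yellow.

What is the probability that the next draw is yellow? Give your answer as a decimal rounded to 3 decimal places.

Compute the likelihood of the observed sequence for each case: P(data | r = 1) = (5/6)(5/6)(1/6) = 25/216; P(data | r = 2) = (4/6)(4/6)(2/6) = 4/27; P(data | r = 3) = (3/6)(3/6)(3/6) = 1/8; P(data | r = 4) = (2/6)(2/6)(4/6) = 2/27; P(data | r = 5) = (1/6)(1/6)(5/6) = 5/216.
Weighting by the prior gives 1/5 · 25/216 = 5/216, 1/10 · 4/27 = 2/135, 2/5 · 1/8 = 1/20, 1/10 · 2/27 = 1/135, 1/5 · 5/216 = 1/216; with total 1/10.
The posterior is then P(r = 1 | data) = 25/108, P(r = 2 | data) = 4/27, P(r = 3 | data) = 1/2, P(r = 4 | data) = 2/27, P(r = 5 | data) = 5/108.
Averaging over the posterior, P(yellow next | data) = (1/6)(25/108) + (1/3)(4/27) + (1/2)(1/2) + (2/3)(2/27) + (5/6)(5/108) = 23/54.

0.426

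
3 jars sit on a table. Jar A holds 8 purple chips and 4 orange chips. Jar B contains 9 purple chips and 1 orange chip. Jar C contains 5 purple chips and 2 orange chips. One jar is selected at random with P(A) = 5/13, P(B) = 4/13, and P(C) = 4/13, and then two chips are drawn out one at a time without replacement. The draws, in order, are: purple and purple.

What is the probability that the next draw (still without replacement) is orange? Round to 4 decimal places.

0.2782

Compute the likelihood of the observed sequence for each case: P(data | jar A) = (8/12)(7/11) = 14/33; P(data | jar B) = (9/10)(8/9) = 4/5; P(data | jar C) = (5/7)(4/6) = 10/21.
Multiplying each by its prior: 5/13 · 14/33 = 70/429, 4/13 · 4/5 = 16/65, 4/13 · 10/21 = 40/273; summing to 214/385.
Normalising, the posterior is P(jar A | data) = 0.29355, P(jar B | data) = 0.44285, P(jar C | data) = 0.2636.
The predictive probability is P(orange next | data) = (2/5)(0.29355) + (1/8)(0.44285) + (2/5)(0.2636) = 0.27822.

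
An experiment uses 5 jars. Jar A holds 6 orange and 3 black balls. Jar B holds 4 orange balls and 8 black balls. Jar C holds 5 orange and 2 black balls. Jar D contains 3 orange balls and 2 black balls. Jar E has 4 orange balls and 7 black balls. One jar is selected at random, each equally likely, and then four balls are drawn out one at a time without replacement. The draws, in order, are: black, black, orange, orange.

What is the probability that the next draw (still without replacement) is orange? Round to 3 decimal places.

0.695

The likelihood of the observed sequence under each hypothesis: P(data | jar A) = (3/9)(2/8)(6/7)(5/6) = 0.059524; P(data | jar B) = (8/12)(7/11)(4/10)(3/9) = 0.056566; P(data | jar C) = (2/7)(1/6)(5/5)(4/4) = 0.047619; P(data | jar D) = (2/5)(1/4)(3/3)(2/2) = 0.1; P(data | jar E) = (7/11)(6/10)(4/9)(3/8) = 0.063636.
The prior-weighted likelihoods are 1/5 · 0.059524 = 0.011905, 1/5 · 0.056566 = 0.011313, 1/5 · 0.047619 = 0.0095238, 1/5 · 0.1 = 0.02, 1/5 · 0.063636 = 0.012727; these sum to 0.065469.
Normalising, the posterior is P(jar A | data) = 0.18184, P(jar B | data) = 0.1728, P(jar C | data) = 0.14547, P(jar D | data) = 0.30549, P(jar E | data) = 0.1944.
So P(orange next | data) = Σ P(orange next | H) P(H | data) = (4/5)(0.18184) + (1/4)(0.1728) + (1)(0.14547) + (1)(0.30549) + (2/7)(0.1944) = 0.69517.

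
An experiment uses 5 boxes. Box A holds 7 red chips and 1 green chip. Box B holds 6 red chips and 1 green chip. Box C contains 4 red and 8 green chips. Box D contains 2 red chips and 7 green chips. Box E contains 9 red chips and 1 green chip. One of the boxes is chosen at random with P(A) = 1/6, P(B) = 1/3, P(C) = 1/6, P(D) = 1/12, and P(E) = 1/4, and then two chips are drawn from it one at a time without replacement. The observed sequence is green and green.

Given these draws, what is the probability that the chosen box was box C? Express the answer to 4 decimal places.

For each hypothesis, P(data | H) works out to: P(data | box A) = (1/8)(0/7) = 0; P(data | box B) = (1/7)(0/6) = 0; P(data | box C) = (8/12)(7/11) = 14/33; P(data | box D) = (7/9)(6/8) = 7/12; P(data | box E) = (1/10)(0/9) = 0.
Multiplying each by its prior: 1/6 · 0 = 0, 1/3 · 0 = 0, 1/6 · 14/33 = 7/99, 1/12 · 7/12 = 7/144, 1/4 · 0 = 0; summing to 21/176.
Therefore the posterior P(box C | data) = (7/99) / (21/176) = 16/27.

0.5926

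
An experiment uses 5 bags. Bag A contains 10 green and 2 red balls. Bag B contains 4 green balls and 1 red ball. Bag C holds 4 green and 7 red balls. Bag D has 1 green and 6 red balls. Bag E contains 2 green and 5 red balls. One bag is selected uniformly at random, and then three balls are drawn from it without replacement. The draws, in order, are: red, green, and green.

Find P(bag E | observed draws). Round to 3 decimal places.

Compute the likelihood of the observed sequence for each case: P(data | bag A) = (2/12)(10/11)(9/10) = 0.13636; P(data | bag B) = (1/5)(4/4)(3/3) = 0.2; P(data | bag C) = (7/11)(4/10)(3/9) = 0.084848; P(data | bag D) = (6/7)(1/6)(0/5) = 0; P(data | bag E) = (5/7)(2/6)(1/5) = 0.047619.
Multiplying each by its prior: 1/5 · 0.13636 = 0.027273, 1/5 · 0.2 = 0.04, 1/5 · 0.084848 = 0.01697, 1/5 · 0 = 0, 1/5 · 0.047619 = 0.0095238; with total 0.093766.
Therefore the posterior P(bag E | data) = (0.0095238) / (0.093766) = 0.10157.

0.102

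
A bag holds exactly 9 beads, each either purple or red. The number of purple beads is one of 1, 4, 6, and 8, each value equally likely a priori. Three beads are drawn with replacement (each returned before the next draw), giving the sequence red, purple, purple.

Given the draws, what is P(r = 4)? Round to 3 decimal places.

For each hypothesis, P(data | H) works out to: P(data | r = 1) = (8/9)(1/9)(1/9) = 8/729; P(data | r = 4) = (5/9)(4/9)(4/9) = 80/729; P(data | r = 6) = (3/9)(6/9)(6/9) = 4/27; P(data | r = 8) = (1/9)(8/9)(8/9) = 64/729.
Multiplying each by its prior: 1/4 · 8/729 = 2/729, 1/4 · 80/729 = 20/729, 1/4 · 4/27 = 1/27, 1/4 · 64/729 = 16/729; these sum to 65/729.
So P(r = 4 | data) = (20/729) / (65/729) = 4/13.

0.308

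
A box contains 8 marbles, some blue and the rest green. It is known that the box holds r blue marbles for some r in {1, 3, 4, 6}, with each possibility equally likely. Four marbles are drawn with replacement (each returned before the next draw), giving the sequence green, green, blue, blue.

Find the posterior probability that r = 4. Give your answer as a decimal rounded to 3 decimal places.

For each hypothesis, P(data | H) works out to: P(data | r = 1) = (7/8)(7/8)(1/8)(1/8) = 0.011963; P(data | r = 3) = (5/8)(5/8)(3/8)(3/8) = 0.054932; P(data | r = 4) = (4/8)(4/8)(4/8)(4/8) = 0.0625; P(data | r = 6) = (2/8)(2/8)(6/8)(6/8) = 0.035156.
Multiplying each by its prior: 1/4 · 0.011963 = 0.0029907, 1/4 · 0.054932 = 0.013733, 1/4 · 0.0625 = 0.015625, 1/4 · 0.035156 = 0.0087891; with total 0.041138.
Hence P(r = 4 | data) = (0.015625) / (0.041138) = 0.37982.

0.380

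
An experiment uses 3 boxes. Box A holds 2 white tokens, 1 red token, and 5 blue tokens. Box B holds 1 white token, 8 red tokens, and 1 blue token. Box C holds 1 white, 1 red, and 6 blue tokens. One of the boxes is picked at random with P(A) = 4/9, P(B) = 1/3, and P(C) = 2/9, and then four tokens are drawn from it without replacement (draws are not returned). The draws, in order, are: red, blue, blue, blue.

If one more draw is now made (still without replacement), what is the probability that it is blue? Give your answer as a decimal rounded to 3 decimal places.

0.625

Compute the likelihood of the observed sequence for each case: P(data | box A) = (1/8)(5/7)(4/6)(3/5) = 1/28; P(data | box B) = (8/10)(1/9)(0/8) = 0; P(data | box C) = (1/8)(6/7)(5/6)(4/5) = 1/14.
The prior-weighted likelihoods are 4/9 · 1/28 = 1/63, 1/3 · 0 = 0, 2/9 · 1/14 = 1/63; these sum to 2/63.
Dividing through by the total gives posterior P(box A | data) = 1/2, P(box B | data) = 0, P(box C | data) = 1/2.
Averaging over the posterior, P(blue next | data) = (1/2)(1/2) + (3/4)(1/2) = 5/8.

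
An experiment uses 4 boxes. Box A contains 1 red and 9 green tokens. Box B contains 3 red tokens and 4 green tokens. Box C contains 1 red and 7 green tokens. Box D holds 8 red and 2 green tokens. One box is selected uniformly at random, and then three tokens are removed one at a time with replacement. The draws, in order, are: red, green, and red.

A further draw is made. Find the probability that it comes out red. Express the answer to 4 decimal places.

0.5868

Under each hypothesis, the probability of the observed sequence is: P(data | box A) = (1/10)(9/10)(1/10) = 0.009; P(data | box B) = (3/7)(4/7)(3/7) = 0.10496; P(data | box C) = (1/8)(7/8)(1/8) = 0.013672; P(data | box D) = (8/10)(2/10)(8/10) = 0.128.
Weighting by the prior gives 1/4 · 0.009 = 0.00225, 1/4 · 0.10496 = 0.026239, 1/4 · 0.013672 = 0.003418, 1/4 · 0.128 = 0.032; with total 0.063907.
Dividing through by the total gives posterior P(box A | data) = 0.035207, P(box B | data) = 0.41058, P(box C | data) = 0.053483, P(box D | data) = 0.50073.
So P(red next | data) = Σ P(red next | H) P(H | data) = (1/10)(0.035207) + (3/7)(0.41058) + (1/8)(0.053483) + (4/5)(0.50073) = 0.58675.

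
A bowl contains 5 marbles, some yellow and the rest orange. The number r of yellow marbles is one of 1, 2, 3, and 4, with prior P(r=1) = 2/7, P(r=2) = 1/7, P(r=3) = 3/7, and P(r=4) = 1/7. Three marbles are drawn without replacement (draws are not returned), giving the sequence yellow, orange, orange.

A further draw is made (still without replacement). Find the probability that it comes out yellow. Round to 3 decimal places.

Under each hypothesis, the probability of the observed sequence is: P(data | r = 1) = (1/5)(4/4)(3/3) = 1/5; P(data | r = 2) = (2/5)(3/4)(2/3) = 1/5; P(data | r = 3) = (3/5)(2/4)(1/3) = 1/10; P(data | r = 4) = (4/5)(1/4)(0/3) = 0.
The prior-weighted likelihoods are 2/7 · 1/5 = 2/35, 1/7 · 1/5 = 1/35, 3/7 · 1/10 = 3/70, 1/7 · 0 = 0; with total 9/70.
The posterior is then P(r = 1 | data) = 4/9, P(r = 2 | data) = 2/9, P(r = 3 | data) = 1/3, P(r = 4 | data) = 0.
So P(yellow next | data) = Σ P(yellow next | H) P(H | data) = (0)(4/9) + (1/2)(2/9) + (1)(1/3) = 4/9.

0.444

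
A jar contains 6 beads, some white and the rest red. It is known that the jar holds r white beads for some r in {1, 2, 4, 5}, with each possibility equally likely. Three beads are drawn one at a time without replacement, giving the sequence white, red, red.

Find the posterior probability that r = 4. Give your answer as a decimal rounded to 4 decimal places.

0.1538

For each hypothesis, P(data | H) works out to: P(data | r = 1) = (1/6)(5/5)(4/4) = 1/6; P(data | r = 2) = (2/6)(4/5)(3/4) = 1/5; P(data | r = 4) = (4/6)(2/5)(1/4) = 1/15; P(data | r = 5) = (5/6)(1/5)(0/4) = 0.
Weighting by the prior gives 1/4 · 1/6 = 1/24, 1/4 · 1/5 = 1/20, 1/4 · 1/15 = 1/60, 1/4 · 0 = 0; summing to 13/120.
So P(r = 4 | data) = (1/60) / (13/120) = 2/13.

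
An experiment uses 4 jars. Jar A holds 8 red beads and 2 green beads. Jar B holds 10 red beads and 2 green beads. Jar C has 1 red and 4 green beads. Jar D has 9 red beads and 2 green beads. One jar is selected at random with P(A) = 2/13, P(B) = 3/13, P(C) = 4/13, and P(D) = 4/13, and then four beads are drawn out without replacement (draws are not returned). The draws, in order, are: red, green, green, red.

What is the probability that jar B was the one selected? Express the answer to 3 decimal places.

0.280

Under each hypothesis, the probability of the observed sequence is: P(data | jar A) = (8/10)(2/9)(1/8)(7/7) = 0.022222; P(data | jar B) = (10/12)(2/11)(1/10)(9/9) = 0.015152; P(data | jar C) = (1/5)(4/4)(3/3)(0/2) = 0; P(data | jar D) = (9/11)(2/10)(1/9)(8/8) = 0.018182.
Multiplying each by its prior: 2/13 · 0.022222 = 0.0034188, 3/13 · 0.015152 = 0.0034965, 4/13 · 0 = 0, 4/13 · 0.018182 = 0.0055944; these sum to 0.01251.
Hence P(jar B | data) = (0.0034965) / (0.01251) = 0.2795.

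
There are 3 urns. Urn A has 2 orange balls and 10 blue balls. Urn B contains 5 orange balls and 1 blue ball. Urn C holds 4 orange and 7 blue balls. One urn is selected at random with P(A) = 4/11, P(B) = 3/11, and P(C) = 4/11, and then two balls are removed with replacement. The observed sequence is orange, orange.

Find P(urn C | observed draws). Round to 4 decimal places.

0.1942

For each hypothesis, P(data | H) works out to: P(data | urn A) = (2/12)(2/12) = 0.027778; P(data | urn B) = (5/6)(5/6) = 0.69444; P(data | urn C) = (4/11)(4/11) = 0.13223.
Weighting by the prior gives 4/11 · 0.027778 = 0.010101, 3/11 · 0.69444 = 0.18939, 4/11 · 0.13223 = 0.048084; with total 0.24758.
Hence P(urn C | data) = (0.048084) / (0.24758) = 0.19422.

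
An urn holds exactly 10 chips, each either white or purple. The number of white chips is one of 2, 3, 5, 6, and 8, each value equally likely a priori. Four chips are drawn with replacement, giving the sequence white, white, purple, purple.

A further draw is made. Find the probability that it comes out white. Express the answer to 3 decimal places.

0.486

Compute the likelihood of the observed sequence for each case: P(data | r = 2) = (2/10)(2/10)(8/10)(8/10) = 0.0256; P(data | r = 3) = (3/10)(3/10)(7/10)(7/10) = 0.0441; P(data | r = 5) = (5/10)(5/10)(5/10)(5/10) = 0.0625; P(data | r = 6) = (6/10)(6/10)(4/10)(4/10) = 0.0576; P(data | r = 8) = (8/10)(8/10)(2/10)(2/10) = 0.0256.
The prior-weighted likelihoods are 1/5 · 0.0256 = 0.00512, 1/5 · 0.0441 = 0.00882, 1/5 · 0.0625 = 0.0125, 1/5 · 0.0576 = 0.01152, 1/5 · 0.0256 = 0.00512; summing to 0.04308.
Dividing through by the total gives posterior P(r = 2 | data) = 0.11885, P(r = 3 | data) = 0.20474, P(r = 5 | data) = 0.29016, P(r = 6 | data) = 0.26741, P(r = 8 | data) = 0.11885.
Averaging over the posterior, P(white next | data) = (1/5)(0.11885) + (3/10)(0.20474) + (1/2)(0.29016) + (3/5)(0.26741) + (4/5)(0.11885) = 0.48579.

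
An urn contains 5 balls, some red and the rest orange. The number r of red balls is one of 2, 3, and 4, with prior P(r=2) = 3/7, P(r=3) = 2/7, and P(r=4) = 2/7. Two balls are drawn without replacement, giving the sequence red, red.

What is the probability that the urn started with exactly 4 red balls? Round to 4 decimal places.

0.5714

For each hypothesis, P(data | H) works out to: P(data | r = 2) = (2/5)(1/4) = 1/10; P(data | r = 3) = (3/5)(2/4) = 3/10; P(data | r = 4) = (4/5)(3/4) = 3/5.
Weighting by the prior gives 3/7 · 1/10 = 3/70, 2/7 · 3/10 = 3/35, 2/7 · 3/5 = 6/35; with total 3/10.
By Bayes' rule, P(r = 4 | data) = (6/35) / (3/10) = 4/7.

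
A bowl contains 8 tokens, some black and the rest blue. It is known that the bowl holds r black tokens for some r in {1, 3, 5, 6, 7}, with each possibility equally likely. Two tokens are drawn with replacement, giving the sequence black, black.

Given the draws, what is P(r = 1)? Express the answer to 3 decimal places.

Compute the likelihood of the observed sequence for each case: P(data | r = 1) = (1/8)(1/8) = 1/64; P(data | r = 3) = (3/8)(3/8) = 9/64; P(data | r = 5) = (5/8)(5/8) = 25/64; P(data | r = 6) = (6/8)(6/8) = 9/16; P(data | r = 7) = (7/8)(7/8) = 49/64.
Multiplying each by its prior: 1/5 · 1/64 = 1/320, 1/5 · 9/64 = 9/320, 1/5 · 25/64 = 5/64, 1/5 · 9/16 = 9/80, 1/5 · 49/64 = 49/320; with total 3/8.
By Bayes' rule, P(r = 1 | data) = (1/320) / (3/8) = 1/120.

0.008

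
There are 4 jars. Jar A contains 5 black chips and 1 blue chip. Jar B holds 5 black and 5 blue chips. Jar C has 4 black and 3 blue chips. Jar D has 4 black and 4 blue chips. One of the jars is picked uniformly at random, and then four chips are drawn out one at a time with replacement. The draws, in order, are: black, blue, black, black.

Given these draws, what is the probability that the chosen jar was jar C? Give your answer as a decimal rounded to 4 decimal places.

The likelihood of the observed sequence under each hypothesis: P(data | jar A) = (5/6)(1/6)(5/6)(5/6) = 0.096451; P(data | jar B) = (5/10)(5/10)(5/10)(5/10) = 0.0625; P(data | jar C) = (4/7)(3/7)(4/7)(4/7) = 0.079967; P(data | jar D) = (4/8)(4/8)(4/8)(4/8) = 0.0625.
The prior-weighted likelihoods are 1/4 · 0.096451 = 0.024113, 1/4 · 0.0625 = 0.015625, 1/4 · 0.079967 = 0.019992, 1/4 · 0.0625 = 0.015625; with total 0.075354.
Hence P(jar C | data) = (0.019992) / (0.075354) = 0.2653.

0.2653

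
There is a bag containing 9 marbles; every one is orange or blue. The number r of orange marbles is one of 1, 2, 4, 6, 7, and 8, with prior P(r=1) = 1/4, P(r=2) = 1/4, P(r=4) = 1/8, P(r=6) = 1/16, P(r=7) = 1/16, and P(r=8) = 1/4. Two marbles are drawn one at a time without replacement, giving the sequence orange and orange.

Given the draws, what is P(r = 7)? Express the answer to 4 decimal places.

For each hypothesis, P(data | H) works out to: P(data | r = 1) = (1/9)(0/8) = 0; P(data | r = 2) = (2/9)(1/8) = 1/36; P(data | r = 4) = (4/9)(3/8) = 1/6; P(data | r = 6) = (6/9)(5/8) = 5/12; P(data | r = 7) = (7/9)(6/8) = 7/12; P(data | r = 8) = (8/9)(7/8) = 7/9.
Weighting by the prior gives 1/4 · 0 = 0, 1/4 · 1/36 = 1/144, 1/8 · 1/6 = 1/48, 1/16 · 5/12 = 5/192, 1/16 · 7/12 = 7/192, 1/4 · 7/9 = 7/36; with total 41/144.
Therefore the posterior P(r = 7 | data) = (7/192) / (41/144) = 21/164.

0.1280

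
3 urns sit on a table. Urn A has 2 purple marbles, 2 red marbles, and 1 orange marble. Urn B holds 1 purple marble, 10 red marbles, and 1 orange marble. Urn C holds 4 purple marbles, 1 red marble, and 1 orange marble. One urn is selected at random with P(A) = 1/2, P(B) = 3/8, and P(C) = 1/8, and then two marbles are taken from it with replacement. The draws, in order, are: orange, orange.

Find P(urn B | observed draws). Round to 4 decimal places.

The likelihood of the observed sequence under each hypothesis: P(data | urn A) = (1/5)(1/5) = 0.04; P(data | urn B) = (1/12)(1/12) = 0.0069444; P(data | urn C) = (1/6)(1/6) = 0.027778.
Weighting by the prior gives 1/2 · 0.04 = 0.02, 3/8 · 0.0069444 = 0.0026042, 1/8 · 0.027778 = 0.0034722; with total 0.026076.
Hence P(urn B | data) = (0.0026042) / (0.026076) = 0.099867.

0.0999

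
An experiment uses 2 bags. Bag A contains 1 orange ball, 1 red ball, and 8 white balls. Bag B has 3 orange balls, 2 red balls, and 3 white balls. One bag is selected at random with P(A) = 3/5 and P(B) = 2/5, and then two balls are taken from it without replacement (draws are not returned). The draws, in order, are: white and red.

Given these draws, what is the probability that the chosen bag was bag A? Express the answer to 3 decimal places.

0.554

Compute the likelihood of the observed sequence for each case: P(data | bag A) = (8/10)(1/9) = 0.088889; P(data | bag B) = (3/8)(2/7) = 0.10714.
The prior-weighted likelihoods are 3/5 · 0.088889 = 0.053333, 2/5 · 0.10714 = 0.042857; these sum to 0.09619.
By Bayes' rule, P(bag A | data) = (0.053333) / (0.09619) = 0.55446.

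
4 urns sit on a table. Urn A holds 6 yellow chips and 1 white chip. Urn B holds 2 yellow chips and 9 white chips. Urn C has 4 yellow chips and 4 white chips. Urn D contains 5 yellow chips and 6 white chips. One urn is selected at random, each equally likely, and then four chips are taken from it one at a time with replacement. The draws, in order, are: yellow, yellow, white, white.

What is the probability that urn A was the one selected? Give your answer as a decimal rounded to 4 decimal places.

For each hypothesis, P(data | H) works out to: P(data | urn A) = (6/7)(6/7)(1/7)(1/7) = 0.014994; P(data | urn B) = (2/11)(2/11)(9/11)(9/11) = 0.02213; P(data | urn C) = (4/8)(4/8)(4/8)(4/8) = 0.0625; P(data | urn D) = (5/11)(5/11)(6/11)(6/11) = 0.061471.
The prior-weighted likelihoods are 1/4 · 0.014994 = 0.0037484, 1/4 · 0.02213 = 0.0055324, 1/4 · 0.0625 = 0.015625, 1/4 · 0.061471 = 0.015368; these sum to 0.040274.
So P(urn A | data) = (0.0037484) / (0.040274) = 0.093074.

0.0931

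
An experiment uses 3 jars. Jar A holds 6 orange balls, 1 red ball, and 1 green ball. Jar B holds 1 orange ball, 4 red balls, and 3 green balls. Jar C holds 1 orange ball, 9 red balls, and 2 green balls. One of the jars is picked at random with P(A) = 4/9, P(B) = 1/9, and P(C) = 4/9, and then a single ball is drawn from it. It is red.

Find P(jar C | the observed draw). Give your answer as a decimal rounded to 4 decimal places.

0.7500

Under each hypothesis, the probability of this draw is: P(data | jar A) = (1/8) = 1/8; P(data | jar B) = (4/8) = 1/2; P(data | jar C) = (9/12) = 3/4.
Multiplying each by its prior: 4/9 · 1/8 = 1/18, 1/9 · 1/2 = 1/18, 4/9 · 3/4 = 1/3; summing to 4/9.
Hence P(jar C | data) = (1/3) / (4/9) = 3/4.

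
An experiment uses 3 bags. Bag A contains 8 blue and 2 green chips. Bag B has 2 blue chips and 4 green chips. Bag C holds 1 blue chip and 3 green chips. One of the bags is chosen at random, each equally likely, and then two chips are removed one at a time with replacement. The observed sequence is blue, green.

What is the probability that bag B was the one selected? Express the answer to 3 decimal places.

0.390

Compute the likelihood of the observed sequence for each case: P(data | bag A) = (8/10)(2/10) = 0.16; P(data | bag B) = (2/6)(4/6) = 0.22222; P(data | bag C) = (1/4)(3/4) = 0.1875.
The prior-weighted likelihoods are 1/3 · 0.16 = 0.053333, 1/3 · 0.22222 = 0.074074, 1/3 · 0.1875 = 0.0625; summing to 0.18991.
Hence P(bag B | data) = (0.074074) / (0.18991) = 0.39005.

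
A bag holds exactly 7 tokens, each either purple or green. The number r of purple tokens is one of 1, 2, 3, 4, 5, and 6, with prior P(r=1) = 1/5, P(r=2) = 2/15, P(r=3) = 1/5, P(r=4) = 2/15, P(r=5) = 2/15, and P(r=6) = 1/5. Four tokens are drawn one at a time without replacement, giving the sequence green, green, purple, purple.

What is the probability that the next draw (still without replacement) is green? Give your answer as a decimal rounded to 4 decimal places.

For each hypothesis, P(data | H) works out to: P(data | r = 1) = (6/7)(5/6)(1/5)(0/4) = 0; P(data | r = 2) = (5/7)(4/6)(2/5)(1/4) = 1/21; P(data | r = 3) = (4/7)(3/6)(3/5)(2/4) = 3/35; P(data | r = 4) = (3/7)(2/6)(4/5)(3/4) = 3/35; P(data | r = 5) = (2/7)(1/6)(5/5)(4/4) = 1/21; P(data | r = 6) = (1/7)(0/6) = 0.
The prior-weighted likelihoods are 1/5 · 0 = 0, 2/15 · 1/21 = 2/315, 1/5 · 3/35 = 3/175, 2/15 · 3/35 = 2/175, 2/15 · 1/21 = 2/315, 1/5 · 0 = 0; with total 13/315.
Normalising, the posterior is P(r = 1 | data) = 0, P(r = 2 | data) = 2/13, P(r = 3 | data) = 27/65, P(r = 4 | data) = 18/65, P(r = 5 | data) = 2/13, P(r = 6 | data) = 0.
So P(green next | data) = Σ P(green next | H) P(H | data) = (1)(2/13) + (2/3)(27/65) + (1/3)(18/65) + (0)(2/13) = 34/65.

0.5231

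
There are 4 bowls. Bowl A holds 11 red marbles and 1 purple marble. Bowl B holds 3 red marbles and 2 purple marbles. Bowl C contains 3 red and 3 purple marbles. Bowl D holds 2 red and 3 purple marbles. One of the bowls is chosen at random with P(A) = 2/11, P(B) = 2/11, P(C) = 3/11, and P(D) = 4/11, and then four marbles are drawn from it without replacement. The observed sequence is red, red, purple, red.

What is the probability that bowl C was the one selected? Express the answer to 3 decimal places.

Under each hypothesis, the probability of the observed sequence is: P(data | bowl A) = (11/12)(10/11)(1/10)(9/9) = 1/12; P(data | bowl B) = (3/5)(2/4)(2/3)(1/2) = 1/10; P(data | bowl C) = (3/6)(2/5)(3/4)(1/3) = 1/20; P(data | bowl D) = (2/5)(1/4)(3/3)(0/2) = 0.
Multiplying each by its prior: 2/11 · 1/12 = 1/66, 2/11 · 1/10 = 1/55, 3/11 · 1/20 = 3/220, 4/11 · 0 = 0; summing to 31/660.
So P(bowl C | data) = (3/220) / (31/660) = 9/31.

0.290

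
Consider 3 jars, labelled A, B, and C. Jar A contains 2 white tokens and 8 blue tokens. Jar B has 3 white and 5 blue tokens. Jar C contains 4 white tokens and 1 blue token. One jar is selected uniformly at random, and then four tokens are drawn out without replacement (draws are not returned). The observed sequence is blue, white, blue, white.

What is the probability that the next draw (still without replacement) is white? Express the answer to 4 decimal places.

0.1907

Under each hypothesis, the probability of the observed sequence is: P(data | jar A) = (8/10)(2/9)(7/8)(1/7) = 0.022222; P(data | jar B) = (5/8)(3/7)(4/6)(2/5) = 0.071429; P(data | jar C) = (1/5)(4/4)(0/3) = 0.
The prior-weighted likelihoods are 1/3 · 0.022222 = 0.0074074, 1/3 · 0.071429 = 0.02381, 1/3 · 0 = 0; with total 0.031217.
Dividing through by the total gives posterior P(jar A | data) = 0.23729, P(jar B | data) = 0.76271, P(jar C | data) = 0.
Averaging over the posterior, P(white next | data) = (0)(0.23729) + (1/4)(0.76271) = 0.19068.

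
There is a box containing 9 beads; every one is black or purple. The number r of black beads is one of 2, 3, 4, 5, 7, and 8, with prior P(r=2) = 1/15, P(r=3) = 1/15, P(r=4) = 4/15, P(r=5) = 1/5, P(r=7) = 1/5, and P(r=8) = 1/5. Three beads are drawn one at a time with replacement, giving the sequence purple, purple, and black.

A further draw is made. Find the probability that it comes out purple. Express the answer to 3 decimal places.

0.522

Under each hypothesis, the probability of the observed sequence is: P(data | r = 2) = (7/9)(7/9)(2/9) = 0.13443; P(data | r = 3) = (6/9)(6/9)(3/9) = 0.14815; P(data | r = 4) = (5/9)(5/9)(4/9) = 0.13717; P(data | r = 5) = (4/9)(4/9)(5/9) = 0.10974; P(data | r = 7) = (2/9)(2/9)(7/9) = 0.038409; P(data | r = 8) = (1/9)(1/9)(8/9) = 0.010974.
Multiplying each by its prior: 1/15 · 0.13443 = 0.008962, 1/15 · 0.14815 = 0.0098765, 4/15 · 0.13717 = 0.03658, 1/5 · 0.10974 = 0.021948, 1/5 · 0.038409 = 0.0076818, 1/5 · 0.010974 = 0.0021948; summing to 0.087243.
The posterior is then P(r = 2 | data) = 0.10273, P(r = 3 | data) = 0.11321, P(r = 4 | data) = 0.41929, P(r = 5 | data) = 0.25157, P(r = 7 | data) = 0.08805, P(r = 8 | data) = 0.025157.
So P(purple next | data) = Σ P(purple next | H) P(H | data) = (7/9)(0.10273) + (2/3)(0.11321) + (5/9)(0.41929) + (4/9)(0.25157) + (2/9)(0.08805) + (1/9)(0.025157) = 0.52248.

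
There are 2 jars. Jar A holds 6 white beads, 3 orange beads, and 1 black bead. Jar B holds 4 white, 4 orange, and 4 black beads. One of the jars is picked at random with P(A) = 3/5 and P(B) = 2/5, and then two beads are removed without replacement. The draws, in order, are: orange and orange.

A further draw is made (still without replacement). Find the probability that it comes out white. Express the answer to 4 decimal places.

0.5833

The likelihood of the observed sequence under each hypothesis: P(data | jar A) = (3/10)(2/9) = 1/15; P(data | jar B) = (4/12)(3/11) = 1/11.
Multiplying each by its prior: 3/5 · 1/15 = 1/25, 2/5 · 1/11 = 2/55; summing to 21/275.
Normalising, the posterior is P(jar A | data) = 11/21, P(jar B | data) = 10/21.
The predictive probability is P(white next | data) = (3/4)(11/21) + (2/5)(10/21) = 7/12.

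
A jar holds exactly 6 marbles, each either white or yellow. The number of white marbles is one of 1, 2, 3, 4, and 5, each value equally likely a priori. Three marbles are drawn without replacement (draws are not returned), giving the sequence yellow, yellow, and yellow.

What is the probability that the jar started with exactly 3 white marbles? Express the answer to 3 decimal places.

0.067

Compute the likelihood of the observed sequence for each case: P(data | r = 1) = (5/6)(4/5)(3/4) = 1/2; P(data | r = 2) = (4/6)(3/5)(2/4) = 1/5; P(data | r = 3) = (3/6)(2/5)(1/4) = 1/20; P(data | r = 4) = (2/6)(1/5)(0/4) = 0; P(data | r = 5) = (1/6)(0/5) = 0.
Multiplying each by its prior: 1/5 · 1/2 = 1/10, 1/5 · 1/5 = 1/25, 1/5 · 1/20 = 1/100, 1/5 · 0 = 0, 1/5 · 0 = 0; these sum to 3/20.
So P(r = 3 | data) = (1/100) / (3/20) = 1/15.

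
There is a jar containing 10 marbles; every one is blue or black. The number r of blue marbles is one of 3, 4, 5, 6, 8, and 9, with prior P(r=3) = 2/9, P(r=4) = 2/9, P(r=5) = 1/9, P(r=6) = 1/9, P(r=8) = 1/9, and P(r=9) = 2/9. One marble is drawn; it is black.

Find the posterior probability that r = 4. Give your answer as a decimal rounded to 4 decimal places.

0.3077

Compute the likelihood of this draw for each case: P(data | r = 3) = (7/10) = 7/10; P(data | r = 4) = (6/10) = 3/5; P(data | r = 5) = (5/10) = 1/2; P(data | r = 6) = (4/10) = 2/5; P(data | r = 8) = (2/10) = 1/5; P(data | r = 9) = (1/10) = 1/10.
Weighting by the prior gives 2/9 · 7/10 = 7/45, 2/9 · 3/5 = 2/15, 1/9 · 1/2 = 1/18, 1/9 · 2/5 = 2/45, 1/9 · 1/5 = 1/45, 2/9 · 1/10 = 1/45; these sum to 13/30.
By Bayes' rule, P(r = 4 | data) = (2/15) / (13/30) = 4/13.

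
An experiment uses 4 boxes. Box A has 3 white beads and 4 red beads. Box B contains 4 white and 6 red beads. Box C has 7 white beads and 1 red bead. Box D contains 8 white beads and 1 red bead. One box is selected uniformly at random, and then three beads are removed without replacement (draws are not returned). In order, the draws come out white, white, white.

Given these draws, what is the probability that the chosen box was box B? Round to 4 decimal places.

The likelihood of the observed sequence under each hypothesis: P(data | box A) = (3/7)(2/6)(1/5) = 0.028571; P(data | box B) = (4/10)(3/9)(2/8) = 0.033333; P(data | box C) = (7/8)(6/7)(5/6) = 0.625; P(data | box D) = (8/9)(7/8)(6/7) = 0.66667.
The prior-weighted likelihoods are 1/4 · 0.028571 = 0.0071429, 1/4 · 0.033333 = 0.0083333, 1/4 · 0.625 = 0.15625, 1/4 · 0.66667 = 0.16667; these sum to 0.33839.
Hence P(box B | data) = (0.0083333) / (0.33839) = 0.024626.

0.0246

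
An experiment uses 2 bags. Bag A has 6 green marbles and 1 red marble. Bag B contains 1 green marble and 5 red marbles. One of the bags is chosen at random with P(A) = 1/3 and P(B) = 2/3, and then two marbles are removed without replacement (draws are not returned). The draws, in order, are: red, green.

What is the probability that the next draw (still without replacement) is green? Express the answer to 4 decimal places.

0.3000

Under each hypothesis, the probability of the observed sequence is: P(data | bag A) = (1/7)(6/6) = 1/7; P(data | bag B) = (5/6)(1/5) = 1/6.
Multiplying each by its prior: 1/3 · 1/7 = 1/21, 2/3 · 1/6 = 1/9; with total 10/63.
The posterior is then P(bag A | data) = 3/10, P(bag B | data) = 7/10.
The predictive probability is P(green next | data) = (1)(3/10) + (0)(7/10) = 3/10.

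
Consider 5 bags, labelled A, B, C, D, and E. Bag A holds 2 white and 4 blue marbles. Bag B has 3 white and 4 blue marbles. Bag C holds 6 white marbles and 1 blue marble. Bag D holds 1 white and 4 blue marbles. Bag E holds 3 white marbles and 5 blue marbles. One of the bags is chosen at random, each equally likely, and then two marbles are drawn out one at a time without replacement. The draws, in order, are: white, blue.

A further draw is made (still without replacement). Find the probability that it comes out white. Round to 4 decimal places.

0.3552

Compute the likelihood of the observed sequence for each case: P(data | bag A) = (2/6)(4/5) = 0.26667; P(data | bag B) = (3/7)(4/6) = 0.28571; P(data | bag C) = (6/7)(1/6) = 0.14286; P(data | bag D) = (1/5)(4/4) = 0.2; P(data | bag E) = (3/8)(5/7) = 0.26786.
Weighting by the prior gives 1/5 · 0.26667 = 0.053333, 1/5 · 0.28571 = 0.057143, 1/5 · 0.14286 = 0.028571, 1/5 · 0.2 = 0.04, 1/5 · 0.26786 = 0.053571; with total 0.23262.
Normalising, the posterior is P(bag A | data) = 0.22927, P(bag B | data) = 0.24565, P(bag C | data) = 0.12282, P(bag D | data) = 0.17195, P(bag E | data) = 0.2303.
So P(white next | data) = Σ P(white next | H) P(H | data) = (1/4)(0.22927) + (2/5)(0.24565) + (1)(0.12282) + (0)(0.17195) + (1/3)(0.2303) = 0.35517.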